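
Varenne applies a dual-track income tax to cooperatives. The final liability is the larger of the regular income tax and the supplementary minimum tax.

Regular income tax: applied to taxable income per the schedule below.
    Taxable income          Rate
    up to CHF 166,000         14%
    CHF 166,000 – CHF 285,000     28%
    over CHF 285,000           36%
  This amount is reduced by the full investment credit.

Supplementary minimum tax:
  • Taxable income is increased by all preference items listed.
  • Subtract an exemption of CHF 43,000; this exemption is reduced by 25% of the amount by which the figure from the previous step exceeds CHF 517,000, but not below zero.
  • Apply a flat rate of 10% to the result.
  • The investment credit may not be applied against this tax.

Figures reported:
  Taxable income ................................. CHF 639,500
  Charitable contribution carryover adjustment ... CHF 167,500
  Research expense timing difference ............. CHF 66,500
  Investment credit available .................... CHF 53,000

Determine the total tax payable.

Regular income tax:
  CHF 166,000 × 14% = CHF 23,240
  CHF 119,000 × 28% = CHF 33,320
  CHF 354,500 × 36% = CHF 127,620
  → CHF 184,180
  Less investment credit CHF 53,000 → CHF 131,180

Supplementary minimum tax:
  Adjusted income: CHF 639,500 + CHF 167,500 + CHF 66,500 = CHF 873,500
  Exemption: 25% × (CHF 873,500 − CHF 517,000) = CHF 89,125 ≥ CHF 43,000, so the exemption is fully phased out
  Base: CHF 873,500 − CHF 0 = CHF 873,500
  CHF 873,500 × 10% = CHF 87,350

CHF 131,180 > CHF 87,350, so the regular income tax governs.

CHF 131,180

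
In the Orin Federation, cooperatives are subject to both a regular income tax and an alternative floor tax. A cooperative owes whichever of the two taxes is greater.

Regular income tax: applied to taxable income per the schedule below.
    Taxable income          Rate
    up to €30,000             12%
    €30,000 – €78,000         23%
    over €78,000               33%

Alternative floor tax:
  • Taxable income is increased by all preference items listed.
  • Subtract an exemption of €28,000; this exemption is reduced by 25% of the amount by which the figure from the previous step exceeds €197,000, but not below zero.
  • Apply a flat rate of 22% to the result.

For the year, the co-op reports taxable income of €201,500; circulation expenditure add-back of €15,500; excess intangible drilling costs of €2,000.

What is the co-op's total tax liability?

Regular income tax:
  €30,000 × 12% = €3,600
  €48,000 × 23% = €11,040
  €123,500 × 33% = €40,755
  → €55,395

Alternative floor tax:
  Adjusted income: €201,500 + €15,500 + €2,000 = €219,000
  Exemption: €28,000 − 25% × (€219,000 − €197,000) = €28,000 − €5,500 = €22,500
  Base: €219,000 − €22,500 = €196,500
  €196,500 × 22% = €43,230

€55,395 > €43,230, so the regular income tax governs.

€55,395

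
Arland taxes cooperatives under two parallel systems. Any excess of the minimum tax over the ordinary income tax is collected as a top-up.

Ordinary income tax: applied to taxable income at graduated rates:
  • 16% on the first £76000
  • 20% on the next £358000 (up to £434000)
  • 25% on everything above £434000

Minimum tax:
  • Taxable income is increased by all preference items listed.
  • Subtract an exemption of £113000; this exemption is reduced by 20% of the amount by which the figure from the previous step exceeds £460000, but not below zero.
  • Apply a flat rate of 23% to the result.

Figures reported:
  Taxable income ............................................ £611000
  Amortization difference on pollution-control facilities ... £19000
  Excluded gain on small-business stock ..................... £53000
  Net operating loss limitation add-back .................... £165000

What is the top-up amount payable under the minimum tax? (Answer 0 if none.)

£58888

Minimum tax:
  Adjusted income: £611000 + £19000 + £53000 + £165000 = £848000
  Exemption: £113000 − 20% × (£848000 − £460000) = £113000 − £77600 = £35400
  Base: £848000 − £35400 = £812600
  £812600 × 23% = £186898

Ordinary income tax:
  £76000 × 16% = £12160
  £358000 × 20% = £71600
  £177000 × 25% = £44250
  → £128010

Excess of minimum tax over ordinary income tax: £186898 − £128010 = £58888.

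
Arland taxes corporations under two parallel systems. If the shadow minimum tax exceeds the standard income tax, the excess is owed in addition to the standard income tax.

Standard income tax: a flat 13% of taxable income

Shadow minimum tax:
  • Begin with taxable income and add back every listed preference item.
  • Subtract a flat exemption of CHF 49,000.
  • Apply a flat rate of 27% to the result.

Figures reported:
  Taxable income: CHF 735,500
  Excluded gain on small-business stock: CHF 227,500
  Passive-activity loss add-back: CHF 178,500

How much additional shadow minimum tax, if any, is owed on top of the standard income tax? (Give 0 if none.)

CHF 199,360

Shadow minimum tax:
  Adjusted income: CHF 735,500 + CHF 227,500 + CHF 178,500 = CHF 1,141,500
  Less exemption CHF 49,000 → base CHF 1,092,500
  CHF 1,092,500 × 27% = CHF 294,975

Standard income tax:
  CHF 735,500 × 13% = CHF 95,615

Excess of shadow minimum tax over standard income tax: CHF 294,975 − CHF 95,615 = CHF 199,360.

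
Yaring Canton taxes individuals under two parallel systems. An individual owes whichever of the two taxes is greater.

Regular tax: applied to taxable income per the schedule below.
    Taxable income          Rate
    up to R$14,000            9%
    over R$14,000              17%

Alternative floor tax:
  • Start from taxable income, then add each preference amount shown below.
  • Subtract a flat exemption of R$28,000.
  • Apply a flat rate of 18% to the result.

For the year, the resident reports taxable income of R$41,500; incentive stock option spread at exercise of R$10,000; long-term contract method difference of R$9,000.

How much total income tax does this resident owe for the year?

Regular tax:
  R$14,000 × 9% = R$1,260
  R$27,500 × 17% = R$4,675
  → R$5,935

Alternative floor tax:
  Adjusted income: R$41,500 + R$10,000 + R$9,000 = R$60,500
  Less exemption R$28,000 → base R$32,500
  R$32,500 × 18% = R$5,850

R$5,935 > R$5,850, so the regular tax governs.

R$5,935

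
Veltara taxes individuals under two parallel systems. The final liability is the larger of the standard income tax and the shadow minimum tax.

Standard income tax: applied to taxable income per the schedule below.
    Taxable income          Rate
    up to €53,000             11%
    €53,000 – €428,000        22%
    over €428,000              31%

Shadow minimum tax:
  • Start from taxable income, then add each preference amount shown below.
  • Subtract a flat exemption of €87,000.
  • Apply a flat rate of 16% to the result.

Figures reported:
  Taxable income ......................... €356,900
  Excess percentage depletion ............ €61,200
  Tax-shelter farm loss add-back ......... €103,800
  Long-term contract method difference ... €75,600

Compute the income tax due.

€81,680

Shadow minimum tax:
  Adjusted income: €356,900 + €61,200 + €103,800 + €75,600 = €597,500
  Less exemption €87,000 → base €510,500
  €510,500 × 16% = €81,680

Standard income tax:
  €53,000 × 11% = €5,830
  €303,900 × 22% = €66,858
  → €72,688

€81,680 > €72,688, so the shadow minimum tax is the binding amount.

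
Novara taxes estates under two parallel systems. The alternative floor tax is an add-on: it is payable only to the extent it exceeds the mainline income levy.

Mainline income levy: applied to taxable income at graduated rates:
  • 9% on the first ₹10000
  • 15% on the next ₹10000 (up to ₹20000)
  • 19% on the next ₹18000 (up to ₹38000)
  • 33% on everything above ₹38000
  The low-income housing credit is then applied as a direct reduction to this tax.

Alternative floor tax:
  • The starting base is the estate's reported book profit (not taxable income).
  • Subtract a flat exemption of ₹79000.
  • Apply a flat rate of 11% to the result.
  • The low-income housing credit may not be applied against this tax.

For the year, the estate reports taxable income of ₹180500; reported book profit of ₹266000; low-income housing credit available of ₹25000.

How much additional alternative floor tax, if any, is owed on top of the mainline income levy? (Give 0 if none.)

Alternative floor tax:
  Base (reported book profit): ₹266000
  Less exemption ₹79000 → base ₹187000
  ₹187000 × 11% = ₹20570

Mainline income levy:
  ₹10000 × 9% = ₹900
  ₹10000 × 15% = ₹1500
  ₹18000 × 19% = ₹3420
  ₹142500 × 33% = ₹47025
  → ₹52845
  Less low-income housing credit ₹25000 → ₹27845

₹20570 ≤ ₹27845, so no add-on is due.

₹0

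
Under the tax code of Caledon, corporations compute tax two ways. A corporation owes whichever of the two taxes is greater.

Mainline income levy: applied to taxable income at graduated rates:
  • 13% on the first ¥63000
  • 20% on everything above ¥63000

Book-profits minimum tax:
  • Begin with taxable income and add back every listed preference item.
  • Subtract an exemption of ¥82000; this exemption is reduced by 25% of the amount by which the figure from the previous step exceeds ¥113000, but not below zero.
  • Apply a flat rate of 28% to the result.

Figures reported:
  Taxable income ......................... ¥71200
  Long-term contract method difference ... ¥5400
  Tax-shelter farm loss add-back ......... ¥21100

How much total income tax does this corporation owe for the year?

¥9830

Book-profits minimum tax:
  Adjusted income: ¥71200 + ¥5400 + ¥21100 = ¥97700
  Exemption: ¥97700 ≤ ¥113000, so full ¥82000 applies
  Base: ¥97700 − ¥82000 = ¥15700
  ¥15700 × 28% = ¥4396

Mainline income levy:
  ¥63000 × 13% = ¥8190
  ¥8200 × 20% = ¥1640
  → ¥9830

¥9830 > ¥4396, so the mainline income levy governs.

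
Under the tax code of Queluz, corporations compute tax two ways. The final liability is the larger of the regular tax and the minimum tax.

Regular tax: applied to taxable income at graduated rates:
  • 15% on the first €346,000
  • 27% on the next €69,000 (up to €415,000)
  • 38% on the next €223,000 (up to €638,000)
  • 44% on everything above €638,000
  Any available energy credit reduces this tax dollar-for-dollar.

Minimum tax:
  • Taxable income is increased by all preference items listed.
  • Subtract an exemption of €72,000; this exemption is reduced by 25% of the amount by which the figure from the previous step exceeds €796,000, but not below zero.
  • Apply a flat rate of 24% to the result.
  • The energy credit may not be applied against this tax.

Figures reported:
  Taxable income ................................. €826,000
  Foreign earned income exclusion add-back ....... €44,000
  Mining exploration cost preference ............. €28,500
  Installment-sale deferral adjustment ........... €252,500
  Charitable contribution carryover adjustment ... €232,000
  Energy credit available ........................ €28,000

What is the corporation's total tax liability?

Minimum tax:
  Adjusted income: €826,000 + €44,000 + €28,500 + €252,500 + €232,000 = €1,383,000
  Exemption: 25% × (€1,383,000 − €796,000) = €146,750 ≥ €72,000, so the exemption is fully phased out
  Base: €1,383,000 − €0 = €1,383,000
  €1,383,000 × 24% = €331,920

Regular tax:
  €346,000 × 15% = €51,900
  €69,000 × 27% = €18,630
  €223,000 × 38% = €84,740
  €188,000 × 44% = €82,720
  → €237,990
  Less energy credit €28,000 → €209,990

€331,920 > €209,990, so the minimum tax is the binding amount.

€331,920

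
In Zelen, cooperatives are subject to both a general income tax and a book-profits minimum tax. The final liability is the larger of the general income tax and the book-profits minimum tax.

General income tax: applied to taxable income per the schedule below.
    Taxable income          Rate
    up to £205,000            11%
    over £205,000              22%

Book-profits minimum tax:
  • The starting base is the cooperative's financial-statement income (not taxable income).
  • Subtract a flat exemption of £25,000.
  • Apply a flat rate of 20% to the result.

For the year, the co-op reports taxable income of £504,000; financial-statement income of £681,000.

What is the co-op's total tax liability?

£131,200

Book-profits minimum tax:
  Base (financial-statement income): £681,000
  Less exemption £25,000 → base £656,000
  £656,000 × 20% = £131,200

General income tax:
  £205,000 × 11% = £22,550
  £299,000 × 22% = £65,780
  → £88,330

£131,200 > £88,330, so the book-profits minimum tax is the binding amount.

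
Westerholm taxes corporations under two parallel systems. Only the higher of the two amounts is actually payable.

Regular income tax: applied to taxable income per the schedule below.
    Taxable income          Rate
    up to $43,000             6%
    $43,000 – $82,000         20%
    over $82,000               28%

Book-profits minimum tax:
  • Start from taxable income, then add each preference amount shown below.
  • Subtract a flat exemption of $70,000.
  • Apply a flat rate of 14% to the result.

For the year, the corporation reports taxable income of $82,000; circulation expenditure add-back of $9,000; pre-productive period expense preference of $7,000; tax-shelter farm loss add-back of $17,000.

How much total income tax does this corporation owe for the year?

$10,380

Book-profits minimum tax:
  Adjusted income: $82,000 + $9,000 + $7,000 + $17,000 = $115,000
  Less exemption $70,000 → base $45,000
  $45,000 × 14% = $6,300

Regular income tax:
  $43,000 × 6% = $2,580
  $39,000 × 20% = $7,800
  → $10,380

$10,380 > $6,300, so the regular income tax governs.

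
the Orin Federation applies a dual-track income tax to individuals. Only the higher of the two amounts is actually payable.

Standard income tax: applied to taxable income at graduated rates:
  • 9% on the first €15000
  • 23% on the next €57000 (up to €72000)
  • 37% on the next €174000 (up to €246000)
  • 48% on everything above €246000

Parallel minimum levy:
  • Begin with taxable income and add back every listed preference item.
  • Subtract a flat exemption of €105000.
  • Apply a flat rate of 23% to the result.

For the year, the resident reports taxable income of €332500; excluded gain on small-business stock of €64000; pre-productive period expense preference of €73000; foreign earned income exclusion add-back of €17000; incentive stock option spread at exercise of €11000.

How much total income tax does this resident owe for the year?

€120360

Standard income tax:
  €15000 × 9% = €1350
  €57000 × 23% = €13110
  €174000 × 37% = €64380
  €86500 × 48% = €41520
  → €120360

Parallel minimum levy:
  Adjusted income: €332500 + €64000 + €73000 + €17000 + €11000 = €497500
  Less exemption €105000 → base €392500
  €392500 × 23% = €90275

€120360 > €90275, so the standard income tax governs.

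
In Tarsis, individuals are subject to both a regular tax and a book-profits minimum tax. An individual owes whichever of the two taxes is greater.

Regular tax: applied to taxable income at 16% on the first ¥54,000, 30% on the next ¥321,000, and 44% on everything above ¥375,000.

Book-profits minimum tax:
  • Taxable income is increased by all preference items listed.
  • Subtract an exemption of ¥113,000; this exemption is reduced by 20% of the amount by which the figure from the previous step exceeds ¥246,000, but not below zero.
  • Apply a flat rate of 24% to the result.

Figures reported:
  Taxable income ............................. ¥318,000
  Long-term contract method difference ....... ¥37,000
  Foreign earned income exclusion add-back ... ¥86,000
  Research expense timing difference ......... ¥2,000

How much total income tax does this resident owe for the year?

Book-profits minimum tax:
  Adjusted income: ¥318,000 + ¥37,000 + ¥86,000 + ¥2,000 = ¥443,000
  Exemption: ¥113,000 − 20% × (¥443,000 − ¥246,000) = ¥113,000 − ¥39,400 = ¥73,600
  Base: ¥443,000 − ¥73,600 = ¥369,400
  ¥369,400 × 24% = ¥88,656

Regular tax:
  ¥54,000 × 16% = ¥8,640
  ¥264,000 × 30% = ¥79,200
  → ¥87,840

¥88,656 > ¥87,840, so the book-profits minimum tax is the binding amount.

¥88,656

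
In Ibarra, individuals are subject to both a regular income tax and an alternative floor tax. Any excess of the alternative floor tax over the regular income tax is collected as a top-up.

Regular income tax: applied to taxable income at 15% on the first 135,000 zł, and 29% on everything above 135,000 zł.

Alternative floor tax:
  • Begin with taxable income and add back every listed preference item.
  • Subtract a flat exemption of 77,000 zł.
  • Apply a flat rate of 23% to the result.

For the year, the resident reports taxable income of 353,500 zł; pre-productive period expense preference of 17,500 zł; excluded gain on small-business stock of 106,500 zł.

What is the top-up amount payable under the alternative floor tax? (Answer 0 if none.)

8,500 zł

Alternative floor tax:
  Adjusted income: 353,500 zł + 17,500 zł + 106,500 zł = 477,500 zł
  Less exemption 77,000 zł → base 400,500 zł
  400,500 zł × 23% = 92,115 zł

Regular income tax:
  135,000 zł × 15% = 20,250 zł
  218,500 zł × 29% = 63,365 zł
  → 83,615 zł

Excess of alternative floor tax over regular income tax: 92,115 zł − 83,615 zł = 8,500 zł.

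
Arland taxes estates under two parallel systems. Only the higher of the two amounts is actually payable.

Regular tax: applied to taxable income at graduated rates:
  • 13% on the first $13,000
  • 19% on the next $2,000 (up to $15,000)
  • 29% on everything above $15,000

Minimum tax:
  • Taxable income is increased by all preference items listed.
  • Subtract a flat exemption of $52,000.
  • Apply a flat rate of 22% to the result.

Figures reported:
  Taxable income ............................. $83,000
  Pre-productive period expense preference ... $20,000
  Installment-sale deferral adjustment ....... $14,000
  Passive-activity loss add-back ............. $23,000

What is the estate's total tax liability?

Minimum tax:
  Adjusted income: $83,000 + $20,000 + $14,000 + $23,000 = $140,000
  Less exemption $52,000 → base $88,000
  $88,000 × 22% = $19,360

Regular tax:
  $13,000 × 13% = $1,690
  $2,000 × 19% = $380
  $68,000 × 29% = $19,720
  → $21,790

$21,790 > $19,360, so the regular tax governs.

$21,790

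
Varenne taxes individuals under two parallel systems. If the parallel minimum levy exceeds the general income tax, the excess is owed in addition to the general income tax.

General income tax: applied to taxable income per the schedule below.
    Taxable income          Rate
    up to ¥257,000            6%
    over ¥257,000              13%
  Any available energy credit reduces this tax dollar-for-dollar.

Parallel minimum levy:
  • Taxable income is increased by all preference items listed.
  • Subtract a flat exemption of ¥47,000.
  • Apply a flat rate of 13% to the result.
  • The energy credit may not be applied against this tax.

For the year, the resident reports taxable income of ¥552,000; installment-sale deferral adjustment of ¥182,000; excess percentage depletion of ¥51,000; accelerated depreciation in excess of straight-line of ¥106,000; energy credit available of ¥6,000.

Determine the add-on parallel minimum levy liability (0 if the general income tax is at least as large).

¥61,950

Parallel minimum levy:
  Adjusted income: ¥552,000 + ¥182,000 + ¥51,000 + ¥106,000 = ¥891,000
  Less exemption ¥47,000 → base ¥844,000
  ¥844,000 × 13% = ¥109,720

General income tax:
  ¥257,000 × 6% = ¥15,420
  ¥295,000 × 13% = ¥38,350
  → ¥53,770
  Less energy credit ¥6,000 → ¥47,770

Excess of parallel minimum levy over general income tax: ¥109,720 − ¥47,770 = ¥61,950.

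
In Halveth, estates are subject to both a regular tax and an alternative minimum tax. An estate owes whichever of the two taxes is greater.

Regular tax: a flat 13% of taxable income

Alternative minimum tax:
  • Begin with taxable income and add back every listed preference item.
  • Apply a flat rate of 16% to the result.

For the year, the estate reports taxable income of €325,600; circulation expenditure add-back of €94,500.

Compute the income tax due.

€67,216

Alternative minimum tax:
  Adjusted income: €325,600 + €94,500 = €420,100
  €420,100 × 16% = €67,216

Regular tax:
  €325,600 × 13% = €42,328

€67,216 > €42,328, so the alternative minimum tax is the binding amount.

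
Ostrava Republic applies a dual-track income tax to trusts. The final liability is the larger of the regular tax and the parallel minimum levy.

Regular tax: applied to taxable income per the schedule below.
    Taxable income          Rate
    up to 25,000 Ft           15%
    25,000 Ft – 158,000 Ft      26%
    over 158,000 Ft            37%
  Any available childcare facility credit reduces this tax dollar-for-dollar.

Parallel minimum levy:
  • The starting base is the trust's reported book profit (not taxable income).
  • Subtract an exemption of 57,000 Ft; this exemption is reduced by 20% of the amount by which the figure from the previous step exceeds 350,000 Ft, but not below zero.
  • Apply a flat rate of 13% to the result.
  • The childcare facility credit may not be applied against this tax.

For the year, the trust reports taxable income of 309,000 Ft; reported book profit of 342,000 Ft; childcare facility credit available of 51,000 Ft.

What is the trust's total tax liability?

43,200 Ft

Regular tax:
  25,000 Ft × 15% = 3,750 Ft
  133,000 Ft × 26% = 34,580 Ft
  151,000 Ft × 37% = 55,870 Ft
  → 94,200 Ft
  Less childcare facility credit 51,000 Ft → 43,200 Ft

Parallel minimum levy:
  Base (reported book profit): 342,000 Ft
  Exemption: 342,000 Ft ≤ 350,000 Ft, so full 57,000 Ft applies
  Base: 342,000 Ft − 57,000 Ft = 285,000 Ft
  285,000 Ft × 13% = 37,050 Ft

43,200 Ft > 37,050 Ft, so the regular tax governs.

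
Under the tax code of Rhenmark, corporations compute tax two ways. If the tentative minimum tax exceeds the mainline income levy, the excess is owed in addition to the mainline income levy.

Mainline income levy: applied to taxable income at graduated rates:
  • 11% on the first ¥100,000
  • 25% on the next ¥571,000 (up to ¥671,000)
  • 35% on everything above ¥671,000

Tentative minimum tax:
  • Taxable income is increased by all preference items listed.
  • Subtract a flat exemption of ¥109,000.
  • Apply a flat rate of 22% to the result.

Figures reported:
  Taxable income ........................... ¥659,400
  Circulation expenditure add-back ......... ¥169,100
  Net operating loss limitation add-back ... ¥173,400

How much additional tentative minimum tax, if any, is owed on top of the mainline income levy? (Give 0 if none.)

¥45,588

Tentative minimum tax:
  Adjusted income: ¥659,400 + ¥169,100 + ¥173,400 = ¥1,001,900
  Less exemption ¥109,000 → base ¥892,900
  ¥892,900 × 22% = ¥196,438

Mainline income levy:
  ¥100,000 × 11% = ¥11,000
  ¥559,400 × 25% = ¥139,850
  → ¥150,850

Excess of tentative minimum tax over mainline income levy: ¥196,438 − ¥150,850 = ¥45,588.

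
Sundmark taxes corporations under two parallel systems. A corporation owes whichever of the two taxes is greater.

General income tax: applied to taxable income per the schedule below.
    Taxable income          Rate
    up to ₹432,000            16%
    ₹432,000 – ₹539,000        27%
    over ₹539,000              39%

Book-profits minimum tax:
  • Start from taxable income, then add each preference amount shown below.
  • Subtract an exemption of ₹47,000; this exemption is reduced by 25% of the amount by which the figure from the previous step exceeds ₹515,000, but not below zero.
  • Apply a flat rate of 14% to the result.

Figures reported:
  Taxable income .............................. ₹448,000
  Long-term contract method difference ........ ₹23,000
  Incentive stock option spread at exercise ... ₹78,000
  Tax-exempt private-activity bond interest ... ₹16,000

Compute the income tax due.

₹74,270

Book-profits minimum tax:
  Adjusted income: ₹448,000 + ₹23,000 + ₹78,000 + ₹16,000 = ₹565,000
  Exemption: ₹47,000 − 25% × (₹565,000 − ₹515,000) = ₹47,000 − ₹12,500 = ₹34,500
  Base: ₹565,000 − ₹34,500 = ₹530,500
  ₹530,500 × 14% = ₹74,270

General income tax:
  ₹432,000 × 16% = ₹69,120
  ₹16,000 × 27% = ₹4,320
  → ₹73,440

₹74,270 > ₹73,440, so the book-profits minimum tax is the binding amount.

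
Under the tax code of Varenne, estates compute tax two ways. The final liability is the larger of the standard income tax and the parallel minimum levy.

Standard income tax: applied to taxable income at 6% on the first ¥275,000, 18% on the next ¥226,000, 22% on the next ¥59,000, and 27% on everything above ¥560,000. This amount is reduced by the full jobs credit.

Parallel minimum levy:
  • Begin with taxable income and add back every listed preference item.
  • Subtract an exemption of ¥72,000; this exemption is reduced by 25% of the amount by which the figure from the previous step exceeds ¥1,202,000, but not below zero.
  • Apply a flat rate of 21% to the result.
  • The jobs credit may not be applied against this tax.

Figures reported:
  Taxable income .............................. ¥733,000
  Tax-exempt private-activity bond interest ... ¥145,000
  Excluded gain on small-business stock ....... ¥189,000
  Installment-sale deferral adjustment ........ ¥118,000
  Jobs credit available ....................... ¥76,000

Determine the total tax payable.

¥233,730

Parallel minimum levy:
  Adjusted income: ¥733,000 + ¥145,000 + ¥189,000 + ¥118,000 = ¥1,185,000
  Exemption: ¥1,185,000 ≤ ¥1,202,000, so full ¥72,000 applies
  Base: ¥1,185,000 − ¥72,000 = ¥1,113,000
  ¥1,113,000 × 21% = ¥233,730

Standard income tax:
  ¥275,000 × 6% = ¥16,500
  ¥226,000 × 18% = ¥40,680
  ¥59,000 × 22% = ¥12,980
  ¥173,000 × 27% = ¥46,710
  → ¥116,870
  Less jobs credit ¥76,000 → ¥40,870

¥233,730 > ¥40,870, so the parallel minimum levy is the binding amount.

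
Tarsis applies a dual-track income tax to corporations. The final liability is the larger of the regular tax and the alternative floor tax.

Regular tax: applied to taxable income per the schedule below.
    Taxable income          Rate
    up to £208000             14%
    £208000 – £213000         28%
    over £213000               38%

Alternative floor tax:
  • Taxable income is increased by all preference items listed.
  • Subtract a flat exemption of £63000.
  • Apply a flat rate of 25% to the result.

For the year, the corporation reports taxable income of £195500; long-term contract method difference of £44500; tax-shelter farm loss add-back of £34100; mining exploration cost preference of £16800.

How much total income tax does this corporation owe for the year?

£56975

Alternative floor tax:
  Adjusted income: £195500 + £44500 + £34100 + £16800 = £290900
  Less exemption £63000 → base £227900
  £227900 × 25% = £56975

Regular tax:
  £195500 × 14% = £27370

£56975 > £27370, so the alternative floor tax is the binding amount.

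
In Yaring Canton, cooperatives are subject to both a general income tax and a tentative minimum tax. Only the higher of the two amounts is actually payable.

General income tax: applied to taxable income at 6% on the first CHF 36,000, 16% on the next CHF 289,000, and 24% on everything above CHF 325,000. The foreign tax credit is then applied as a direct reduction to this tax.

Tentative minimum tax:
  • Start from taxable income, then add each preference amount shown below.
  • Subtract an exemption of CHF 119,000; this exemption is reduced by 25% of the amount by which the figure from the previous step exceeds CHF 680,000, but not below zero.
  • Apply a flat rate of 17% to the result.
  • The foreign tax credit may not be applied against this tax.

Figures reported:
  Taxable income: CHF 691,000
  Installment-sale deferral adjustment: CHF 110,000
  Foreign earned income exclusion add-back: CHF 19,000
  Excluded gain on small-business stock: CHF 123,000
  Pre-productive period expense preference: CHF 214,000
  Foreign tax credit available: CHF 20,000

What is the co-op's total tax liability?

CHF 196,690

Tentative minimum tax:
  Adjusted income: CHF 691,000 + CHF 110,000 + CHF 19,000 + CHF 123,000 + CHF 214,000 = CHF 1,157,000
  Exemption: 25% × (CHF 1,157,000 − CHF 680,000) = CHF 119,250 ≥ CHF 119,000, so the exemption is fully phased out
  Base: CHF 1,157,000 − CHF 0 = CHF 1,157,000
  CHF 1,157,000 × 17% = CHF 196,690

General income tax:
  CHF 36,000 × 6% = CHF 2,160
  CHF 289,000 × 16% = CHF 46,240
  CHF 366,000 × 24% = CHF 87,840
  → CHF 136,240
  Less foreign tax credit CHF 20,000 → CHF 116,240

CHF 196,690 > CHF 116,240, so the tentative minimum tax is the binding amount.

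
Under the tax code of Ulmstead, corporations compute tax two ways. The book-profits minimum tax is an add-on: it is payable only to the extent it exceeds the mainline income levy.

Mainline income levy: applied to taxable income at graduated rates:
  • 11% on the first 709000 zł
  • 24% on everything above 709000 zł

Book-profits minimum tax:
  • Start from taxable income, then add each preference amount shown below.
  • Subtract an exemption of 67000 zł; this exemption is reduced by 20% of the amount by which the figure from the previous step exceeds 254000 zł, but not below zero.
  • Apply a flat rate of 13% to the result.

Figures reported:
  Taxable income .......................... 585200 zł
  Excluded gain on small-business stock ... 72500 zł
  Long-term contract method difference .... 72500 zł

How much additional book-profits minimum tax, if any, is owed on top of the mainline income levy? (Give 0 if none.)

Book-profits minimum tax:
  Adjusted income: 585200 zł + 72500 zł + 72500 zł = 730200 zł
  Exemption: 20% × (730200 zł − 254000 zł) = 95240 zł ≥ 67000 zł, so the exemption is fully phased out
  Base: 730200 zł − 0 zł = 730200 zł
  730200 zł × 13% = 94926 zł

Mainline income levy:
  585200 zł × 11% = 64372 zł

Excess of book-profits minimum tax over mainline income levy: 94926 zł − 64372 zł = 30554 zł.

30554 zł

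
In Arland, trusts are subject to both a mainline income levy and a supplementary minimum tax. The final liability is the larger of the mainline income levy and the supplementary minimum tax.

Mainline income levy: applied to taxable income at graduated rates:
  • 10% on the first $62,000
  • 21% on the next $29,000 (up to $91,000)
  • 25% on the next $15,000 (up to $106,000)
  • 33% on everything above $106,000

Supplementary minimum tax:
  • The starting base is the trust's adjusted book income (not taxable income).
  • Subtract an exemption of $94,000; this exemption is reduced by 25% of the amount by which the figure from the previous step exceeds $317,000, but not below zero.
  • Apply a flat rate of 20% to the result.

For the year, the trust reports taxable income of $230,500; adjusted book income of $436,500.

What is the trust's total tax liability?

$74,475

Supplementary minimum tax:
  Base (adjusted book income): $436,500
  Exemption: $94,000 − 25% × ($436,500 − $317,000) = $94,000 − $29,875 = $64,125
  Base: $436,500 − $64,125 = $372,375
  $372,375 × 20% = $74,475

Mainline income levy:
  $62,000 × 10% = $6,200
  $29,000 × 21% = $6,090
  $15,000 × 25% = $3,750
  $124,500 × 33% = $41,085
  → $57,125

$74,475 > $57,125, so the supplementary minimum tax is the binding amount.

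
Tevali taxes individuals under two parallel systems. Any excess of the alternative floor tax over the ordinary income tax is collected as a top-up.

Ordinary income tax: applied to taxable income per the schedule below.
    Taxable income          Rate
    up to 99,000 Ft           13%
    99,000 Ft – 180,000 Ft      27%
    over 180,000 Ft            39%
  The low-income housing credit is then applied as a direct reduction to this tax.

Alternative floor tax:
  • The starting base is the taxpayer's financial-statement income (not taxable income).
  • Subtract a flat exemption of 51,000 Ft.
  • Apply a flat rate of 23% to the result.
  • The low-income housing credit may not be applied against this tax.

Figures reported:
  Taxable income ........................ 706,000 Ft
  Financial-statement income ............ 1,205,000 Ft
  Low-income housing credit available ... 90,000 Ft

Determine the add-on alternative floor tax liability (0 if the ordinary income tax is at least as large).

Alternative floor tax:
  Base (financial-statement income): 1,205,000 Ft
  Less exemption 51,000 Ft → base 1,154,000 Ft
  1,154,000 Ft × 23% = 265,420 Ft

Ordinary income tax:
  99,000 Ft × 13% = 12,870 Ft
  81,000 Ft × 27% = 21,870 Ft
  526,000 Ft × 39% = 205,140 Ft
  → 239,880 Ft
  Less low-income housing credit 90,000 Ft → 149,880 Ft

Excess of alternative floor tax over ordinary income tax: 265,420 Ft − 149,880 Ft = 115,540 Ft.

115,540 Ft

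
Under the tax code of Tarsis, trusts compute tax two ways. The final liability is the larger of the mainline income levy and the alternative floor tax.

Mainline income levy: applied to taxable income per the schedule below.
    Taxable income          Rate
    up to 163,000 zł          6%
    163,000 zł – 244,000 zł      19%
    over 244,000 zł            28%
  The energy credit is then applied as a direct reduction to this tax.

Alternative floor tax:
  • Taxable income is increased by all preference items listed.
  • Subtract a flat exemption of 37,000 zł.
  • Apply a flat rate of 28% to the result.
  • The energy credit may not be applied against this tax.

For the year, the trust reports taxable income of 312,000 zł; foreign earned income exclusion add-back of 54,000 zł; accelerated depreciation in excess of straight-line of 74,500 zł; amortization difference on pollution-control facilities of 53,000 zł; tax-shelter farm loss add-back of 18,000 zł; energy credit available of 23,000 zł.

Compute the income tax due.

Mainline income levy:
  163,000 zł × 6% = 9,780 zł
  81,000 zł × 19% = 15,390 zł
  68,000 zł × 28% = 19,040 zł
  → 44,210 zł
  Less energy credit 23,000 zł → 21,210 zł

Alternative floor tax:
  Adjusted income: 312,000 zł + 54,000 zł + 74,500 zł + 53,000 zł + 18,000 zł = 511,500 zł
  Less exemption 37,000 zł → base 474,500 zł
  474,500 zł × 28% = 132,860 zł

132,860 zł > 21,210 zł, so the alternative floor tax is the binding amount.

132,860 zł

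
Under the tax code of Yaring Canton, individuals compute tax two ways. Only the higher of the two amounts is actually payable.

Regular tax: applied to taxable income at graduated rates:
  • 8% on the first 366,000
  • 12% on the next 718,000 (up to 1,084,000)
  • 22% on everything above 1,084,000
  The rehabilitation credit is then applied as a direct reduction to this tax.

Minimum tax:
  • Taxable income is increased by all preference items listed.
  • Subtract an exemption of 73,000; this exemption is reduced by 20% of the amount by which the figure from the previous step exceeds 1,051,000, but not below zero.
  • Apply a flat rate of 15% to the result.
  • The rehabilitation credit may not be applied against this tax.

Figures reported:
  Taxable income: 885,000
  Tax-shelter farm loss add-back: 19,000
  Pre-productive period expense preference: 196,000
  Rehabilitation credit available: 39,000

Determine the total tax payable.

Regular tax:
  366,000 × 8% = 29,280
  519,000 × 12% = 62,280
  → 91,560
  Less rehabilitation credit 39,000 → 52,560

Minimum tax:
  Adjusted income: 885,000 + 19,000 + 196,000 = 1,100,000
  Exemption: 73,000 − 20% × (1,100,000 − 1,051,000) = 73,000 − 9,800 = 63,200
  Base: 1,100,000 − 63,200 = 1,036,800
  1,036,800 × 15% = 155,520

155,520 > 52,560, so the minimum tax is the binding amount.

155,520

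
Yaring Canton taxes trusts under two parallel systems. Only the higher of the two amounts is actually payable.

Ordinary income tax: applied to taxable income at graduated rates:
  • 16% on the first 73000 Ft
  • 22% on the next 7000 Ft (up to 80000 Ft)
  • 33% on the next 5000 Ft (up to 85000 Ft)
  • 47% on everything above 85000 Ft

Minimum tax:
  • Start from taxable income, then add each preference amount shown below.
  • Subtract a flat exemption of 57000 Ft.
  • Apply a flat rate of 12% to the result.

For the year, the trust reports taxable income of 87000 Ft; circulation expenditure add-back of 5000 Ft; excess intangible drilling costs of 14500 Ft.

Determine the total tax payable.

Minimum tax:
  Adjusted income: 87000 Ft + 5000 Ft + 14500 Ft = 106500 Ft
  Less exemption 57000 Ft → base 49500 Ft
  49500 Ft × 12% = 5940 Ft

Ordinary income tax:
  73000 Ft × 16% = 11680 Ft
  7000 Ft × 22% = 1540 Ft
  5000 Ft × 33% = 1650 Ft
  2000 Ft × 47% = 940 Ft
  → 15810 Ft

15810 Ft > 5940 Ft, so the ordinary income tax governs.

15810 Ft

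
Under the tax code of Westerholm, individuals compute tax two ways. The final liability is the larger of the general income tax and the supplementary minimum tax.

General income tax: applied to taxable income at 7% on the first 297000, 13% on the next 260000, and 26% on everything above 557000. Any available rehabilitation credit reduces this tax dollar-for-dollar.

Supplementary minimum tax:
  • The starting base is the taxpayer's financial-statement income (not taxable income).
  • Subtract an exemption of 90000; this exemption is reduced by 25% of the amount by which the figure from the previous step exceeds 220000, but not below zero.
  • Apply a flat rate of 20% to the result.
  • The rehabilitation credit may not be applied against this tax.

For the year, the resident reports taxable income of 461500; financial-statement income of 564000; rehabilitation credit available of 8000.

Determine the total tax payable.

Supplementary minimum tax:
  Base (financial-statement income): 564000
  Exemption: 90000 − 25% × (564000 − 220000) = 90000 − 86000 = 4000
  Base: 564000 − 4000 = 560000
  560000 × 20% = 112000

General income tax:
  297000 × 7% = 20790
  164500 × 13% = 21385
  → 42175
  Less rehabilitation credit 8000 → 34175

112000 > 34175, so the supplementary minimum tax is the binding amount.

112000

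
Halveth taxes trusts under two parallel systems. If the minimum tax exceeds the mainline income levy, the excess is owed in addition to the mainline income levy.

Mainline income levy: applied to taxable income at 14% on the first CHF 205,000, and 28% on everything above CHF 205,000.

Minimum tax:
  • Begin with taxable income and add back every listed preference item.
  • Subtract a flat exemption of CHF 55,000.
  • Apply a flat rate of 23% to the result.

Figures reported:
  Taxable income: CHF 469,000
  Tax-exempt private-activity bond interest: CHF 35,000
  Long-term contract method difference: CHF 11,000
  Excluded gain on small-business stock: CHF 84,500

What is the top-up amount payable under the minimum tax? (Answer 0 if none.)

Minimum tax:
  Adjusted income: CHF 469,000 + CHF 35,000 + CHF 11,000 + CHF 84,500 = CHF 599,500
  Less exemption CHF 55,000 → base CHF 544,500
  CHF 544,500 × 23% = CHF 125,235

Mainline income levy:
  CHF 205,000 × 14% = CHF 28,700
  CHF 264,000 × 28% = CHF 73,920
  → CHF 102,620

Excess of minimum tax over mainline income levy: CHF 125,235 − CHF 102,620 = CHF 22,615.

CHF 22,615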